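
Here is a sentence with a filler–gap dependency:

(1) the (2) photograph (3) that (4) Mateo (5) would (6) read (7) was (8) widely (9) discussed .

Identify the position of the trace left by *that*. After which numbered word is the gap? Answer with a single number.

6

'that' is the direct object of 'read'. Fronting leaves a gap immediately after 'read':
The photograph that Mateo would read ___ was widely discussed.
'read' is word 6.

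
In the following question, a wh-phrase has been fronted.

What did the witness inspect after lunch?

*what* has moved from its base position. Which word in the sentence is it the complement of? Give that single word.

inspect

In situ: The witness did inspect what after lunch.
The filler 'what' is interpreted as the direct object of 'inspect'. Wh-movement fronts it, leaving a gap right after 'inspect':
What did the witness inspect ___ after lunch?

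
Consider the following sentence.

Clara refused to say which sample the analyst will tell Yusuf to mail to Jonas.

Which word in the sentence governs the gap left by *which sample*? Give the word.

mail

In situ: The analyst will tell Yusuf to mail which sample to Jonas.
'which sample' is the direct object of 'mail'. It moves to the left edge, and the trace sits right after 'mail':
Clara refused to say which sample the analyst will tell Yusuf to mail ___ to Jonas.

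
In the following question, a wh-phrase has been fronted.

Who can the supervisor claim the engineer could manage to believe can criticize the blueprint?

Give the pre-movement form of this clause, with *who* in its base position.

'who' functions as the subject of the clause embedded under 'believe'. Fronting leaves a gap immediately after 'believe':
Who can the supervisor claim the engineer could manage to believe ___ can criticize the blueprint?

The supervisor can claim the engineer could manage to believe who can criticize the blueprint.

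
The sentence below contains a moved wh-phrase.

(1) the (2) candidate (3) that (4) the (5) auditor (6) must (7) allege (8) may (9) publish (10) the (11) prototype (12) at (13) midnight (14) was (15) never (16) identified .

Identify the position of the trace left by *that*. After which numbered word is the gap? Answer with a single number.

7

'that' is the subject of the clause embedded under 'allege'. Fronting leaves a gap immediately after 'allege':
The candidate that the auditor must allege ___ may publish the prototype at midnight was never identified.
'allege' is word 7.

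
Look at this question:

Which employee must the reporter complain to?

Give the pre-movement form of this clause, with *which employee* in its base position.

The reporter must complain to which employee.

The filler 'which employee' is interpreted as the object of the preposition 'to'. It moves to the left edge, and the trace sits right after 'to':
Which employee must the reporter complain to ___?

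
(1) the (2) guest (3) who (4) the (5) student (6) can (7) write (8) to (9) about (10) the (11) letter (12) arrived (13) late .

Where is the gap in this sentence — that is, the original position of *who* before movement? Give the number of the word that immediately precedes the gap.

'who' is the object of the preposition 'to'. Fronting leaves a gap immediately after 'to':
The guest who the student can write to ___ about the letter arrived late.
'to' is word 8.

8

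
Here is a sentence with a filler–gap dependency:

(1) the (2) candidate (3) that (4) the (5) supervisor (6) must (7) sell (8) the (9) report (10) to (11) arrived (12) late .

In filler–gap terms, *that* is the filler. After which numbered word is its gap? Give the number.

'that' functions as the object of the preposition 'to' (recipient of 'sell'). Fronting leaves a gap immediately after 'to':
The candidate that the supervisor must sell the report to ___ arrived late.
'to' is word 10.

10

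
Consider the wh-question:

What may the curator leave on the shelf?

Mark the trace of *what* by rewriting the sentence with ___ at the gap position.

Underlying clause: The curator may leave what on the shelf.
'what' is the direct object of 'leave'. The gap is right after 'leave'.

What may the curator leave ___ on the shelf?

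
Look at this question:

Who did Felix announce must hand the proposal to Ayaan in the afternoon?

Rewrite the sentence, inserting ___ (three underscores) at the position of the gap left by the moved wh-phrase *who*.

Who did Felix announce ___ must hand the proposal to Ayaan in the afternoon?

Underlying clause: Felix did announce who must hand the proposal to Ayaan in the afternoon.
'who' functions as the subject of the clause embedded under 'announce'. The gap is right after 'announce'.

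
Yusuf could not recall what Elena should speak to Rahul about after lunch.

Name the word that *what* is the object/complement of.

about

In situ: Elena should speak to Rahul about what after lunch.
'what' functions as the object of the preposition 'about'. It moves to the left edge, and the trace sits right after 'about':
Yusuf could not recall what Elena should speak to Rahul about ___ after lunch.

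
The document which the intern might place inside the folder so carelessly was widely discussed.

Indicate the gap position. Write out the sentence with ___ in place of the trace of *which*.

The document which the intern might place ___ inside the folder so carelessly was widely discussed.

'which' functions as the direct object of 'place'. The gap is right after 'place'.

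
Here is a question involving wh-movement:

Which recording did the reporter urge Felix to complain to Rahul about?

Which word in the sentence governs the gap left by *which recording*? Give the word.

about

Underlying clause: The reporter did urge Felix to complain to Rahul about which recording.
The filler 'which recording' is interpreted as the object of the preposition 'about'. It moves to the left edge, and the trace sits right after 'about':
Which recording did the reporter urge Felix to complain to Rahul about ___?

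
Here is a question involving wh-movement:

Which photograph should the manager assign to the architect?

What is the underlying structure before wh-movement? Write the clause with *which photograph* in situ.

The manager should assign which photograph to the architect.

'which photograph' functions as the direct object of 'assign'. Wh-movement fronts it, leaving a gap right after 'assign':
Which photograph should the manager assign ___ to the architect?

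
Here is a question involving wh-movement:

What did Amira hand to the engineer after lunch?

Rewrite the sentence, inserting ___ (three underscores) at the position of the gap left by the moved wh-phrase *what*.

Before movement: Amira did hand what to the engineer after lunch.
'what' functions as the direct object of 'hand'. The gap is right after 'hand'.

What did Amira hand ___ to the engineer after lunch?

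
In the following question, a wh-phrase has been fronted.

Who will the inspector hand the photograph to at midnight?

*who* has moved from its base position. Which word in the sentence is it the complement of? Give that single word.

to

Underlying clause: The inspector will hand the photograph to who at midnight.
'who' is the object of the preposition 'to' (recipient of 'hand'). It moves to the left edge, and the trace sits right after 'to':
Who will the inspector hand the photograph to ___ at midnight?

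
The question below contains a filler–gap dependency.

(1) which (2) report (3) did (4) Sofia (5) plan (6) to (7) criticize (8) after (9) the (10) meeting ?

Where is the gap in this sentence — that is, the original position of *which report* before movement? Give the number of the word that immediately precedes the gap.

Before movement: Sofia did plan to criticize which report after the meeting.
'which report' is the direct object of 'criticize'. Wh-movement fronts it, leaving a gap right after 'criticize':
Which report did Sofia plan to criticize ___ after the meeting?
'criticize' is word 7.

7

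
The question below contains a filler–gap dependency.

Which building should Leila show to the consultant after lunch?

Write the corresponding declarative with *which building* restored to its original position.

Leila should show which building to the consultant after lunch.

'which building' functions as the direct object of 'show'. It moves to the left edge, and the trace sits right after 'show':
Which building should Leila show ___ to the consultant after lunch?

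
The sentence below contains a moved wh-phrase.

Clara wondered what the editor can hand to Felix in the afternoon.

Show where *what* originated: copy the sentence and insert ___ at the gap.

Clara wondered what the editor can hand ___ to Felix in the afternoon.

Pre-movement form: The editor can hand what to Felix in the afternoon.
'what' is the direct object of 'hand'. The gap is right after 'hand'.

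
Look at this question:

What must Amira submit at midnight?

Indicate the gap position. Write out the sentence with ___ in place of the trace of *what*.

What must Amira submit ___ at midnight?

In situ: Amira must submit what at midnight.
The filler 'what' is interpreted as the direct object of 'submit'. The gap is right after 'submit'.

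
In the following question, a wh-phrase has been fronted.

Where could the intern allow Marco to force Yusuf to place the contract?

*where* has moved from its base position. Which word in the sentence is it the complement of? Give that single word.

Pre-movement form: The intern could allow Marco to force Yusuf to place the contract where.
'where' functions as the locative complement of 'place'. Wh-movement fronts it, leaving a gap right after 'contract':
Where could the intern allow Marco to force Yusuf to place the contract ___?

place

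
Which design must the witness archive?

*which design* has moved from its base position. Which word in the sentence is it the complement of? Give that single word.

Underlying clause: The witness must archive which design.
'which design' is the direct object of 'archive'. Wh-movement fronts it, leaving a gap right after 'archive':
Which design must the witness archive ___?

archive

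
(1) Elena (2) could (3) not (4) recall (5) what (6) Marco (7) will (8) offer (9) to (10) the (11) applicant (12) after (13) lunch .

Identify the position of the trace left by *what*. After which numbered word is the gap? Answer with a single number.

8

In situ: Marco will offer what to the applicant after lunch.
The filler 'what' is interpreted as the direct object of 'offer'. It moves to the left edge, and the trace sits right after 'offer':
Elena could not recall what Marco will offer ___ to the applicant after lunch.
'offer' is word 8.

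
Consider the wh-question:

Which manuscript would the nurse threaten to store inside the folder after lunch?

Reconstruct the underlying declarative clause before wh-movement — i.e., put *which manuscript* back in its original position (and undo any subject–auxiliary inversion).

The nurse would threaten to store which manuscript inside the folder after lunch.

The filler 'which manuscript' is interpreted as the direct object of 'store'. It moves to the left edge, and the trace sits right after 'store':
Which manuscript would the nurse threaten to store ___ inside the folder after lunch?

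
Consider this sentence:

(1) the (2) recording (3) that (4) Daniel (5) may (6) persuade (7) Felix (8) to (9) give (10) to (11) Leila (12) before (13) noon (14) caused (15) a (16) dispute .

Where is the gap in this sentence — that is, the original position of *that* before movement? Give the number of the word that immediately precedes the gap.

9

The filler 'that' is interpreted as the direct object of 'give'. It moves to the left edge, and the trace sits right after 'give':
The recording that Daniel may persuade Felix to give ___ to Leila before noon caused a dispute.
'give' is word 9.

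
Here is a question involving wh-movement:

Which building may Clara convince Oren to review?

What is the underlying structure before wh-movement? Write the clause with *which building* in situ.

'which building' is the direct object of 'review'. It moves to the left edge, and the trace sits right after 'review':
Which building may Clara convince Oren to review ___?

Clara may convince Oren to review which building.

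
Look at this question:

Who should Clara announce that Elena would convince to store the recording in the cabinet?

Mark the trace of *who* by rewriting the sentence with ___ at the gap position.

Who should Clara announce that Elena would convince ___ to store the recording in the cabinet?

Before movement: Clara should announce that Elena would convince who to store the recording in the cabinet.
'who' functions as the direct object of 'convince'. The gap is right after 'convince'.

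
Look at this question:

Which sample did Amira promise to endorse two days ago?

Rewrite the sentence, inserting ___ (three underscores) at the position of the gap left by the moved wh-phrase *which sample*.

Underlying clause: Amira did promise to endorse which sample two days ago.
'which sample' is the direct object of 'endorse'. The gap is right after 'endorse'.

Which sample did Amira promise to endorse ___ two days ago?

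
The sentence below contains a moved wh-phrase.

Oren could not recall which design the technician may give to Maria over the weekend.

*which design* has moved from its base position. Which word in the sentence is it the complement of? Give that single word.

give

Before movement: The technician may give which design to Maria over the weekend.
'which design' functions as the direct object of 'give'. It moves to the left edge, and the trace sits right after 'give':
Oren could not recall which design the technician may give ___ to Maria over the weekend.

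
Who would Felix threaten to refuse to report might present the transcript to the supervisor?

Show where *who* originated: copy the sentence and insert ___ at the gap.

Who would Felix threaten to refuse to report ___ might present the transcript to the supervisor?

Before movement: Felix would threaten to refuse to report who might present the transcript to the supervisor.
'who' functions as the subject of the clause embedded under 'report'. The gap is right after 'report'.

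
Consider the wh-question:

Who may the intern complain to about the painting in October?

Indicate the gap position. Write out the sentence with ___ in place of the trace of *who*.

Before movement: The intern may complain to who about the painting in October.
The filler 'who' is interpreted as the object of the preposition 'to'. The gap is right after 'to'.

Who may the intern complain to ___ about the painting in October?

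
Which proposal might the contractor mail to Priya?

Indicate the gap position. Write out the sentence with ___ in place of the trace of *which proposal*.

Before movement: The contractor might mail which proposal to Priya.
The filler 'which proposal' is interpreted as the direct object of 'mail'. The gap is right after 'mail'.

Which proposal might the contractor mail ___ to Priya?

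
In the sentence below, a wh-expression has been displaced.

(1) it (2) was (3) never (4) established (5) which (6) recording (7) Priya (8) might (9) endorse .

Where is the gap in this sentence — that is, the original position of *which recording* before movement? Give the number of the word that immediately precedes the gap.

In situ: Priya might endorse which recording.
'which recording' functions as the direct object of 'endorse'. It moves to the left edge, and the trace sits right after 'endorse':
It was never established which recording Priya might endorse ___.
'endorse' is word 9.

9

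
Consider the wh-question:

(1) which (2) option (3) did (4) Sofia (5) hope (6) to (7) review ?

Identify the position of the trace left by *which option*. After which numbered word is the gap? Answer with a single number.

In situ: Sofia did hope to review which option.
'which option' functions as the direct object of 'review'. It moves to the left edge, and the trace sits right after 'review':
Which option did Sofia hope to review ___?
'review' is word 7.

7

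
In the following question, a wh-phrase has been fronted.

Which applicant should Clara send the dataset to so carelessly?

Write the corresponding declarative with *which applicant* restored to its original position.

The filler 'which applicant' is interpreted as the object of the preposition 'to' (recipient of 'send'). Fronting leaves a gap immediately after 'to':
Which applicant should Clara send the dataset to ___ so carelessly?

Clara should send the dataset to which applicant so carelessly.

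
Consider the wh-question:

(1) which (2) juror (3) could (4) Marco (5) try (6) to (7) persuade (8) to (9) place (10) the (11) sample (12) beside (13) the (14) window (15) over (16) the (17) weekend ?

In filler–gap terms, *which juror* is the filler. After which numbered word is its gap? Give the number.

Before movement: Marco could try to persuade which juror to place the sample beside the window over the weekend.
'which juror' functions as the direct object of 'persuade'. It moves to the left edge, and the trace sits right after 'persuade':
Which juror could Marco try to persuade ___ to place the sample beside the window over the weekend?
'persuade' is word 7.

7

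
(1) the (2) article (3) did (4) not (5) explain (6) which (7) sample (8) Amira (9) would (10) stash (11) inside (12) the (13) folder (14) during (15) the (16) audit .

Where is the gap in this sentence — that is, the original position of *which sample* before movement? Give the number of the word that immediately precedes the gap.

Underlying clause: Amira would stash which sample inside the folder during the audit.
The filler 'which sample' is interpreted as the direct object of 'stash'. Fronting leaves a gap immediately after 'stash':
The article did not explain which sample Amira would stash ___ inside the folder during the audit.
'stash' is word 10.

10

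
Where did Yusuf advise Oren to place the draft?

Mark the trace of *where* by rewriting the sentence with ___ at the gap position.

In situ: Yusuf did advise Oren to place the draft where.
The filler 'where' is interpreted as the locative complement of 'place'. The gap is right after 'draft'.

Where did Yusuf advise Oren to place the draft ___?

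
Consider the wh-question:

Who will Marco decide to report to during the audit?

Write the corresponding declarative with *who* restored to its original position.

Marco will decide to report to who during the audit.

'who' functions as the object of the preposition 'to'. It moves to the left edge, and the trace sits right after 'to':
Who will Marco decide to report to ___ during the audit?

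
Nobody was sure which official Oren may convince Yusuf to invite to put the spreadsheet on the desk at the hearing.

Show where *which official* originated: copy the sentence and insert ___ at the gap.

Nobody was sure which official Oren may convince Yusuf to invite ___ to put the spreadsheet on the desk at the hearing.

Pre-movement form: Oren may convince Yusuf to invite which official to put the spreadsheet on the desk at the hearing.
The filler 'which official' is interpreted as the direct object of 'invite'. The gap is right after 'invite'.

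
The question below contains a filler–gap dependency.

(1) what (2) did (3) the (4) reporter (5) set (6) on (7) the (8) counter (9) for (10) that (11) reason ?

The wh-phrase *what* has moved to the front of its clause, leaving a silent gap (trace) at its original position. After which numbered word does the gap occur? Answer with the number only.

Pre-movement form: The reporter did set what on the counter for that reason.
'what' is the direct object of 'set'. Wh-movement fronts it, leaving a gap right after 'set':
What did the reporter set ___ on the counter for that reason?
'set' is word 5.

5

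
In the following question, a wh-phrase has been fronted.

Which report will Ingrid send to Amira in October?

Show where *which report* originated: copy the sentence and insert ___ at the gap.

Which report will Ingrid send ___ to Amira in October?

Before movement: Ingrid will send which report to Amira in October.
'which report' is the direct object of 'send'. The gap is right after 'send'.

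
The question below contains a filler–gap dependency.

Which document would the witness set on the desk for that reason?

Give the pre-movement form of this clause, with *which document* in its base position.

'which document' is the direct object of 'set'. It moves to the left edge, and the trace sits right after 'set':
Which document would the witness set ___ on the desk for that reason?

The witness would set which document on the desk for that reason.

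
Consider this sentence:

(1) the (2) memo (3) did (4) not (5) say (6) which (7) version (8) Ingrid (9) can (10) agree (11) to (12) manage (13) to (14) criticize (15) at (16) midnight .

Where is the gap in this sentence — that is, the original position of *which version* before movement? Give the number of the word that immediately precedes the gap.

Before movement: Ingrid can agree to manage to criticize which version at midnight.
'which version' functions as the direct object of 'criticize'. Fronting leaves a gap immediately after 'criticize':
The memo did not say which version Ingrid can agree to manage to criticize ___ at midnight.
'criticize' is word 14.

14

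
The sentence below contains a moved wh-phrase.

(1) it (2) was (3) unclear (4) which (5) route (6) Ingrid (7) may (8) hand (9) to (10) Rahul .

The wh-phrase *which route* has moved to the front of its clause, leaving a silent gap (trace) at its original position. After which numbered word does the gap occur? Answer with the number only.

Before movement: Ingrid may hand which route to Rahul.
The filler 'which route' is interpreted as the direct object of 'hand'. Wh-movement fronts it, leaving a gap right after 'hand':
It was unclear which route Ingrid may hand ___ to Rahul.
'hand' is word 8.

8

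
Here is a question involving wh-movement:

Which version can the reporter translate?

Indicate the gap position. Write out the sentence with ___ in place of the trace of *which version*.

Which version can the reporter translate ___?

Pre-movement form: The reporter can translate which version.
'which version' functions as the direct object of 'translate'. The gap is right after 'translate'.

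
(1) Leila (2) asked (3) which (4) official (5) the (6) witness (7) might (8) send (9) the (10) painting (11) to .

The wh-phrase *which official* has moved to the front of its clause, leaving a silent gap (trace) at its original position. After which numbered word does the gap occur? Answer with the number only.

In situ: The witness might send the painting to which official.
The filler 'which official' is interpreted as the object of the preposition 'to' (recipient of 'send'). Fronting leaves a gap immediately after 'to':
Leila asked which official the witness might send the painting to ___.
'to' is word 11.

11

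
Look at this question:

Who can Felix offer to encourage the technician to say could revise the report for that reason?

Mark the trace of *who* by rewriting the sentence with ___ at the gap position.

Who can Felix offer to encourage the technician to say ___ could revise the report for that reason?

Pre-movement form: Felix can offer to encourage the technician to say who could revise the report for that reason.
The filler 'who' is interpreted as the subject of the clause embedded under 'say'. The gap is right after 'say'.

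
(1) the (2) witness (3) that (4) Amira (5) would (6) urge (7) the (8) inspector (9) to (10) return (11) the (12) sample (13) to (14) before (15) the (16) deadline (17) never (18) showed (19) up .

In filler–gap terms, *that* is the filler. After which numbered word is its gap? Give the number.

'that' functions as the object of the preposition 'to' (recipient of 'return'). It moves to the left edge, and the trace sits right after 'to':
The witness that Amira would urge the inspector to return the sample to ___ before the deadline never showed up.
'to' is word 13.

13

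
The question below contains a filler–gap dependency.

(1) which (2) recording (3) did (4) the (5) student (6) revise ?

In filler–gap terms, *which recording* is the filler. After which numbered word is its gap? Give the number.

Before movement: The student did revise which recording.
The filler 'which recording' is interpreted as the direct object of 'revise'. It moves to the left edge, and the trace sits right after 'revise':
Which recording did the student revise ___?
'revise' is word 6.

6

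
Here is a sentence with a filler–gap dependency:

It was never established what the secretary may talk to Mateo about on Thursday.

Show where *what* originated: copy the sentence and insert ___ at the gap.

It was never established what the secretary may talk to Mateo about ___ on Thursday.

Before movement: The secretary may talk to Mateo about what on Thursday.
The filler 'what' is interpreted as the object of the preposition 'about'. The gap is right after 'about'.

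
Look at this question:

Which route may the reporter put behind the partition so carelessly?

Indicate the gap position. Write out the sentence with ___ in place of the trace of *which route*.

Which route may the reporter put ___ behind the partition so carelessly?

In situ: The reporter may put which route behind the partition so carelessly.
'which route' functions as the direct object of 'put'. The gap is right after 'put'.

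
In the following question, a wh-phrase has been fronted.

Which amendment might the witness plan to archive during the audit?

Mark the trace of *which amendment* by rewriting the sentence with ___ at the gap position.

Which amendment might the witness plan to archive ___ during the audit?

In situ: The witness might plan to archive which amendment during the audit.
'which amendment' is the direct object of 'archive'. The gap is right after 'archive'.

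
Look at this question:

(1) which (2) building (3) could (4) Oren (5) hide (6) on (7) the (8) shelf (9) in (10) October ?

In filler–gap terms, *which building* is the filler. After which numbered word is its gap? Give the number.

In situ: Oren could hide which building on the shelf in October.
'which building' functions as the direct object of 'hide'. It moves to the left edge, and the trace sits right after 'hide':
Which building could Oren hide ___ on the shelf in October?
'hide' is word 5.

5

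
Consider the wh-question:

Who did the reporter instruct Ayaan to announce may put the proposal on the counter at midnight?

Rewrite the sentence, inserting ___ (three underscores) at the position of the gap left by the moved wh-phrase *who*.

In situ: The reporter did instruct Ayaan to announce who may put the proposal on the counter at midnight.
The filler 'who' is interpreted as the subject of the clause embedded under 'announce'. The gap is right after 'announce'.

Who did the reporter instruct Ayaan to announce ___ may put the proposal on the counter at midnight?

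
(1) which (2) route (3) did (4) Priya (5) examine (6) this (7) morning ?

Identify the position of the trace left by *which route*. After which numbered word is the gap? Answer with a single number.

5

Pre-movement form: Priya did examine which route this morning.
'which route' functions as the direct object of 'examine'. Wh-movement fronts it, leaving a gap right after 'examine':
Which route did Priya examine ___ this morning?
'examine' is word 5.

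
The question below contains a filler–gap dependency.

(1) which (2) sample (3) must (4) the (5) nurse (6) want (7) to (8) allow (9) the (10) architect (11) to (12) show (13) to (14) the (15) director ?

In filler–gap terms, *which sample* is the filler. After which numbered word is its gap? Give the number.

12

Pre-movement form: The nurse must want to allow the architect to show which sample to the director.
'which sample' is the direct object of 'show'. Fronting leaves a gap immediately after 'show':
Which sample must the nurse want to allow the architect to show ___ to the director?
'show' is word 12.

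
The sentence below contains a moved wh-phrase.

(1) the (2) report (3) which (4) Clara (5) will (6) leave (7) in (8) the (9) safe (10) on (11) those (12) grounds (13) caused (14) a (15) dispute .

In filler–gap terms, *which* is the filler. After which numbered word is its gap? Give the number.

6

'which' is the direct object of 'leave'. Fronting leaves a gap immediately after 'leave':
The report which Clara will leave ___ in the safe on those grounds caused a dispute.
'leave' is word 6.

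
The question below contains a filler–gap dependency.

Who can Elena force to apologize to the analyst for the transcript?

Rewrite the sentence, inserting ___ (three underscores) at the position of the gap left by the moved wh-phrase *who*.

Before movement: Elena can force who to apologize to the analyst for the transcript.
The filler 'who' is interpreted as the direct object of 'force'. The gap is right after 'force'.

Who can Elena force ___ to apologize to the analyst for the transcript?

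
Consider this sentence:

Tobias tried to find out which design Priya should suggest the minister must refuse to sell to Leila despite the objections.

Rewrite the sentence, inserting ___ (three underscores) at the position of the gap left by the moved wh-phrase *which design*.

Tobias tried to find out which design Priya should suggest the minister must refuse to sell ___ to Leila despite the objections.

Pre-movement form: Priya should suggest the minister must refuse to sell which design to Leila despite the objections.
The filler 'which design' is interpreted as the direct object of 'sell'. The gap is right after 'sell'.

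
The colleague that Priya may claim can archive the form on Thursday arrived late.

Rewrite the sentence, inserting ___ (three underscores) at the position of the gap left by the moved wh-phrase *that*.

The colleague that Priya may claim ___ can archive the form on Thursday arrived late.

The filler 'that' is interpreted as the subject of the clause embedded under 'claim'. The gap is right after 'claim'.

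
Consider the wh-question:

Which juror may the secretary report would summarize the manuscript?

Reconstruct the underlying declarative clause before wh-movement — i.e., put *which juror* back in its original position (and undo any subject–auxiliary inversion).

The secretary may report which juror would summarize the manuscript.

'which juror' functions as the subject of the clause embedded under 'report'. It moves to the left edge, and the trace sits right after 'report':
Which juror may the secretary report ___ would summarize the manuscript?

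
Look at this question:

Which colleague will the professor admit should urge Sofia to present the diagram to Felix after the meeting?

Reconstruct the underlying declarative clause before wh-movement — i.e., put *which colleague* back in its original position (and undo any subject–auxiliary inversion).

The professor will admit which colleague should urge Sofia to present the diagram to Felix after the meeting.

'which colleague' functions as the subject of the clause embedded under 'admit'. It moves to the left edge, and the trace sits right after 'admit':
Which colleague will the professor admit ___ should urge Sofia to present the diagram to Felix after the meeting?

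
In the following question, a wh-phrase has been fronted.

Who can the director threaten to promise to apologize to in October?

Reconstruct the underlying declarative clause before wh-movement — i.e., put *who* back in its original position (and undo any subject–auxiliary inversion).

'who' functions as the object of the preposition 'to'. Fronting leaves a gap immediately after 'to':
Who can the director threaten to promise to apologize to ___ in October?

The director can threaten to promise to apologize to who in October.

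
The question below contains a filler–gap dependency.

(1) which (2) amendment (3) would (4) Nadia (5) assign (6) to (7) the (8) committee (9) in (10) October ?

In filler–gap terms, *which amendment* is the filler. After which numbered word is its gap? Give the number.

Pre-movement form: Nadia would assign which amendment to the committee in October.
The filler 'which amendment' is interpreted as the direct object of 'assign'. It moves to the left edge, and the trace sits right after 'assign':
Which amendment would Nadia assign ___ to the committee in October?
'assign' is word 5.

5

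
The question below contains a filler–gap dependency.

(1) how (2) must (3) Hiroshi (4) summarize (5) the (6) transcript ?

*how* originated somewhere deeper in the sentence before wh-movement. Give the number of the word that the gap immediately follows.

Before movement: Hiroshi must summarize the transcript how.
'how' functions as the manner adjunct. Fronting leaves a gap immediately after 'transcript':
How must Hiroshi summarize the transcript ___?
'transcript' is word 6.

6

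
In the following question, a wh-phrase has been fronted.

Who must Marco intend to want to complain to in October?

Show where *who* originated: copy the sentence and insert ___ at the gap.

Before movement: Marco must intend to want to complain to who in October.
'who' functions as the object of the preposition 'to'. The gap is right after 'to'.

Who must Marco intend to want to complain to ___ in October?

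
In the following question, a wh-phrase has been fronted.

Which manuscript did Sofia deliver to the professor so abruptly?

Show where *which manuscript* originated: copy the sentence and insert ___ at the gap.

Underlying clause: Sofia did deliver which manuscript to the professor so abruptly.
'which manuscript' functions as the direct object of 'deliver'. The gap is right after 'deliver'.

Which manuscript did Sofia deliver ___ to the professor so abruptly?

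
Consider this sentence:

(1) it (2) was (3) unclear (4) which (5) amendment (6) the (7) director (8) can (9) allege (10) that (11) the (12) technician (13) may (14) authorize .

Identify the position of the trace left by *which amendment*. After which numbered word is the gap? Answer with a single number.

14

In situ: The director can allege that the technician may authorize which amendment.
'which amendment' functions as the direct object of 'authorize'. It moves to the left edge, and the trace sits right after 'authorize':
It was unclear which amendment the director can allege that the technician may authorize ___.
'authorize' is word 14.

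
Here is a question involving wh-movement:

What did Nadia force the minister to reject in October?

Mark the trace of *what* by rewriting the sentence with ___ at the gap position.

In situ: Nadia did force the minister to reject what in October.
'what' is the direct object of 'reject'. The gap is right after 'reject'.

What did Nadia force the minister to reject ___ in October?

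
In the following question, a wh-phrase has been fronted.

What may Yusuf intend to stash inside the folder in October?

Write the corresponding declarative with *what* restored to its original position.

Yusuf may intend to stash what inside the folder in October.

'what' is the direct object of 'stash'. Wh-movement fronts it, leaving a gap right after 'stash':
What may Yusuf intend to stash ___ inside the folder in October?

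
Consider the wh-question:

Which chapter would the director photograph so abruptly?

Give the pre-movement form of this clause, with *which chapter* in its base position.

The director would photograph which chapter so abruptly.

'which chapter' is the direct object of 'photograph'. Wh-movement fronts it, leaving a gap right after 'photograph':
Which chapter would the director photograph ___ so abruptly?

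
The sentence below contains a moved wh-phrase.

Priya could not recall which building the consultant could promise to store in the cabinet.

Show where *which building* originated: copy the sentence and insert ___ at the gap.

In situ: The consultant could promise to store which building in the cabinet.
'which building' functions as the direct object of 'store'. The gap is right after 'store'.

Priya could not recall which building the consultant could promise to store ___ in the cabinet.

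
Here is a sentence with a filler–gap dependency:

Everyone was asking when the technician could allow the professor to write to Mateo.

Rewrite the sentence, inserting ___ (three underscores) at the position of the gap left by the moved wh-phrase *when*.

Everyone was asking when the technician could allow the professor to write to Mateo ___.

Underlying clause: The technician could allow the professor to write to Mateo when.
The filler 'when' is interpreted as the temporal adjunct. The gap is right after 'Mateo'.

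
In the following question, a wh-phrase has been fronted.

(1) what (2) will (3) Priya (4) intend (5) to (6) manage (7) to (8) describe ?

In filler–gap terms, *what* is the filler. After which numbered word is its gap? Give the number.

8

In situ: Priya will intend to manage to describe what.
'what' is the direct object of 'describe'. Fronting leaves a gap immediately after 'describe':
What will Priya intend to manage to describe ___?
'describe' is word 8.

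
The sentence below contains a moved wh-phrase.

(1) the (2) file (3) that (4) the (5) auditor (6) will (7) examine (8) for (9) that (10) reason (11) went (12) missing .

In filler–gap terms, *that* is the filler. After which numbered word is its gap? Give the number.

7

The filler 'that' is interpreted as the direct object of 'examine'. Fronting leaves a gap immediately after 'examine':
The file that the auditor will examine ___ for that reason went missing.
'examine' is word 7.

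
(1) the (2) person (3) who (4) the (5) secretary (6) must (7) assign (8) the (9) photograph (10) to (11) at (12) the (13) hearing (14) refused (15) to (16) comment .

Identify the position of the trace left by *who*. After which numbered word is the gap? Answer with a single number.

'who' functions as the object of the preposition 'to' (recipient of 'assign'). Wh-movement fronts it, leaving a gap right after 'to':
The person who the secretary must assign the photograph to ___ at the hearing refused to comment.
'to' is word 10.

10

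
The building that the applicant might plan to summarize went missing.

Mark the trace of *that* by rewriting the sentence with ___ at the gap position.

The filler 'that' is interpreted as the direct object of 'summarize'. The gap is right after 'summarize'.

The building that the applicant might plan to summarize ___ went missing.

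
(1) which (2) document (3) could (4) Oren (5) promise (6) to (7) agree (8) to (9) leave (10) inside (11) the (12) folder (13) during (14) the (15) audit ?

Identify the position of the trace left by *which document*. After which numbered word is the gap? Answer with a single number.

9

Before movement: Oren could promise to agree to leave which document inside the folder during the audit.
'which document' is the direct object of 'leave'. Wh-movement fronts it, leaving a gap right after 'leave':
Which document could Oren promise to agree to leave ___ inside the folder during the audit?
'leave' is word 9.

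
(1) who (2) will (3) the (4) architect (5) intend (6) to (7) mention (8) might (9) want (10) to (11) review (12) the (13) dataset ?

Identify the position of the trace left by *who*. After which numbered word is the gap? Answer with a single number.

7

Pre-movement form: The architect will intend to mention who might want to review the dataset.
'who' is the subject of the clause embedded under 'mention'. Fronting leaves a gap immediately after 'mention':
Who will the architect intend to mention ___ might want to review the dataset?
'mention' is word 7.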